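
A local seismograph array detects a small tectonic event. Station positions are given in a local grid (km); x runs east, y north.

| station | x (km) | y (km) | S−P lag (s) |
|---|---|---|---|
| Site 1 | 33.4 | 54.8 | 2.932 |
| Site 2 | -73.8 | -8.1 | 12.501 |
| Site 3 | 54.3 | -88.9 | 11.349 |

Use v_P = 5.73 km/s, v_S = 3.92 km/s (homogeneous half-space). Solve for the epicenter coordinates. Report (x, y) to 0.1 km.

Distance from S−P lag: d = Δt · v_P v_S / (v_P − v_S) = Δt · (5.73·3.92)/(5.73−3.92) ≈ 12.4097·Δt.
So d_Site 1 = 36.39, d_Site 2 = 155.13, d_Site 3 = 140.84 km.
Circle about each station: (x − 33.4)² + (y − 54.8)² = 36.39²; (x + 73.8)² + (y + 8.1)² = 155.13²; (x − 54.3)² + (y + 88.9)² = 140.84².
Subtracting the Site 1 equation from the Site 2 and Site 3 equations removes the quadratic terms:
-214.4 x − 125.8 y = -21347.63
41.8 x − 287.4 y = -11778.57
Solving the 2×2 system: x ≈ 69.6, y ≈ 51.1 km.

69.6 km east, 51.1 km north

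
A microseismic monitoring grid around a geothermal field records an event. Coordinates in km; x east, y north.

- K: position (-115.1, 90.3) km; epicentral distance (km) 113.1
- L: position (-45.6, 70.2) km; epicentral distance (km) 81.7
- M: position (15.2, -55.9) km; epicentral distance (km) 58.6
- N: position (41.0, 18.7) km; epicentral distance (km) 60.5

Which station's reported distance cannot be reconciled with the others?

K

Solve using three stations at a time. Using L, M, N (subtract circle equations pairwise → linear system) gives (x, y) ≈ (-14.5, -5.4).
Distances from that point to each station vs reported:
  K: calculated 138.8 vs reported 113.1 → residual 25.7 km
  L: calculated 81.7 vs reported 81.7 → residual 0.0 km
  M: calculated 58.6 vs reported 58.6 → residual 0.0 km
  N: calculated 60.5 vs reported 60.5 → residual 0.0 km
L, M, N are mutually consistent (residuals ≈ 0); K is off by 25.7 km.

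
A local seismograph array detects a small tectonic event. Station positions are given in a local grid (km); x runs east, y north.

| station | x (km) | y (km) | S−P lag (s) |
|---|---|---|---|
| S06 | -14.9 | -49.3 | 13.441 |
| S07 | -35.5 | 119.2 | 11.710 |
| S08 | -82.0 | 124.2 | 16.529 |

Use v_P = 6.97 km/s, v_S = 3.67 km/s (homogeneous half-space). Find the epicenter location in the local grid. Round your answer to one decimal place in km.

Distance from S−P lag: d = Δt · v_P v_S / (v_P − v_S) = Δt · (6.97·3.67)/(6.97−3.67) ≈ 7.7515·Δt.
So d_S06 = 104.19, d_S07 = 90.77, d_S08 = 128.12 km.
Circle about each station: (x + 14.9)² + (y + 49.3)² = 104.19²; (x + 35.5)² + (y − 119.2)² = 90.77²; (x + 82.0)² + (y − 124.2)² = 128.12².
Subtracting the S06 equation from the S07 and S08 equations removes the quadratic terms:
-41.2 x + 337.0 y = 15432.75
-134.2 x + 347.0 y = 13937.96
Solving the 2×2 system: x ≈ 21.3, y ≈ 48.4 km.

21.3 km east, 48.4 km north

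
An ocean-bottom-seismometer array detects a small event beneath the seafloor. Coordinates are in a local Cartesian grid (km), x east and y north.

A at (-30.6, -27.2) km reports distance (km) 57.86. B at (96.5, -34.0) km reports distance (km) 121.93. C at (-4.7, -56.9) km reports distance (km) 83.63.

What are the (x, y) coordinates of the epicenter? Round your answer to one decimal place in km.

-9.3 km east, 26.6 km north

Circle about each station: (x + 30.6)² + (y + 27.2)² = 57.86²; (x − 96.5)² + (y + 34.0)² = 121.93²; (x + 4.7)² + (y + 56.9)² = 83.63².
Subtracting the A equation from the B and C equations removes the quadratic terms:
254.2 x − 13.6 y = -2727.10
51.8 x − 59.4 y = -2062.70
Solving the 2×2 system: x ≈ -9.3, y ≈ 26.6 km.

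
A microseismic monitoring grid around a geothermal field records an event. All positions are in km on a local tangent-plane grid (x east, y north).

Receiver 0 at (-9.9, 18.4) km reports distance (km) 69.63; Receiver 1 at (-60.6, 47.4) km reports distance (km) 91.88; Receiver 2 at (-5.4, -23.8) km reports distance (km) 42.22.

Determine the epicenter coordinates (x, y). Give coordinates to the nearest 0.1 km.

Circle about each station: (x + 9.9)² + (y − 18.4)² = 69.63²; (x + 60.6)² + (y − 47.4)² = 91.88²; (x + 5.4)² + (y + 23.8)² = 42.22².
Subtracting pairs of circle equations eliminates x²+y² and gives linear equations (the radical axes):
-101.4 x + 58.0 y = 1888.95
9.0 x − 84.4 y = 3224.84
Solving the 2×2 system: x ≈ -43.1, y ≈ -42.8 km.

x ≈ -43.1 km, y ≈ -42.8 km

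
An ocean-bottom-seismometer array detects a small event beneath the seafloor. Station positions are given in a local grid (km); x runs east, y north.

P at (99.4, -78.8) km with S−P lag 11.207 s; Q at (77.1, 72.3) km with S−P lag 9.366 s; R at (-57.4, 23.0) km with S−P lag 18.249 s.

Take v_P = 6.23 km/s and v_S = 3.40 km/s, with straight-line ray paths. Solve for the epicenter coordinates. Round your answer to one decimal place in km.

Distance from S−P lag: d = Δt · v_P v_S / (v_P − v_S) = Δt · (6.23·3.40)/(6.23−3.40) ≈ 7.4848·Δt.
So d_P = 83.88, d_Q = 70.10, d_R = 136.59 km.
Circle about each station: (x − 99.4)² + (y + 78.8)² = 83.88²; (x − 77.1)² + (y − 72.3)² = 70.10²; (x + 57.4)² + (y − 23.0)² = 136.59².
Subtracting the P equation from the Q and R equations removes the quadratic terms:
-44.6 x + 302.2 y = -2796.26
-313.6 x + 203.6 y = -23887.01
Solving the 2×2 system: x ≈ 77.6, y ≈ 2.2 km.

77.6 km east, 2.2 km north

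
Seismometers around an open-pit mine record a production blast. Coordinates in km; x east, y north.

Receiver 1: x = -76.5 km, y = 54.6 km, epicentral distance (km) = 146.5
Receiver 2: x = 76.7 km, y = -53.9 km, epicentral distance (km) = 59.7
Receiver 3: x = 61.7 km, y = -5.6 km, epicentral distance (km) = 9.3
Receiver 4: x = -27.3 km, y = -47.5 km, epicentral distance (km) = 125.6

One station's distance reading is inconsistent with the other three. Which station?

Solve using three stations at a time. Using Receiver 1, Receiver 2, Receiver 3 (subtract circle equations pairwise → linear system) gives (x, y) ≈ (60.9, 3.7).
Distances from that point to each station vs reported:
  Receiver 1: calculated 146.5 vs reported 146.5 → residual 0.0 km
  Receiver 2: calculated 59.7 vs reported 59.7 → residual 0.0 km
  Receiver 3: calculated 9.3 vs reported 9.3 → residual 0.0 km
  Receiver 4: calculated 101.9 vs reported 125.6 → residual 23.7 km
Receiver 1, Receiver 2, Receiver 3 are mutually consistent (residuals ≈ 0); Receiver 4 is off by 23.7 km.

Receiver 4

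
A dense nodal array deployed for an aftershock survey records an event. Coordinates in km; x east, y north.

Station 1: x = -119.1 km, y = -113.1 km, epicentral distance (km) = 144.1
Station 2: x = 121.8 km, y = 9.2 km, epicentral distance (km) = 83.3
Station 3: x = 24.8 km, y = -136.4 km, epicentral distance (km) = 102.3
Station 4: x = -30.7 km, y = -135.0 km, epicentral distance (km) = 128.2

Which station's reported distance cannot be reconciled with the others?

Station 1

Solve using three stations at a time. Using Station 2, Station 3, Station 4 (subtract circle equations pairwise → linear system) gives (x, y) ≈ (53.3, -38.2).
Distances from that point to each station vs reported:
  Station 1: calculated 188.0 vs reported 144.1 → residual 43.9 km
  Station 2: calculated 83.3 vs reported 83.3 → residual 0.0 km
  Station 3: calculated 102.3 vs reported 102.3 → residual 0.0 km
  Station 4: calculated 128.2 vs reported 128.2 → residual 0.0 km
Station 2, Station 3, Station 4 are mutually consistent (residuals ≈ 0); Station 1 is off by 43.9 km.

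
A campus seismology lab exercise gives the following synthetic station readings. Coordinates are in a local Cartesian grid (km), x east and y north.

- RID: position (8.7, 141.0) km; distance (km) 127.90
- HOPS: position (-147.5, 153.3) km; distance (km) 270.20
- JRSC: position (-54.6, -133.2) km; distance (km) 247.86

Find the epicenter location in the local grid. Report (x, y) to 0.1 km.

Circle about each station: (x − 8.7)² + (y − 141.0)² = 127.90²; (x + 147.5)² + (y − 153.3)² = 270.20²; (x + 54.6)² + (y + 133.2)² = 247.86².
Subtracting pairs of circle equations eliminates x²+y² and gives linear equations (the radical axes):
-312.4 x + 24.6 y = -31349.18
-126.6 x − 548.4 y = -44309.46
Solving the 2×2 system: x ≈ 104.8, y ≈ 56.6 km.
Check against RID (with the unrounded x, y): √((x − 8.7)²+(y − 141.0)²) = 127.90 ≈ 127.90 km. ✓

x ≈ 104.8 km, y ≈ 56.6 km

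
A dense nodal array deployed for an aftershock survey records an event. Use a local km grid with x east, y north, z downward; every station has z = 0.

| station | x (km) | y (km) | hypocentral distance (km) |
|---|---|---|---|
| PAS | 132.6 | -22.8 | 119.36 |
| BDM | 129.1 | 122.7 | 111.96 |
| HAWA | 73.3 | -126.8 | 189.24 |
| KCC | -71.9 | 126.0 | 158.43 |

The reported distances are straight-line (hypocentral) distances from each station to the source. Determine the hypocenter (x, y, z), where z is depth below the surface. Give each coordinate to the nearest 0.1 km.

x ≈ 58.7 km, y ≈ 54.1 km, depth ≈ 53.6 km

Each station gives a sphere (x−x_i)² + (y−y_i)² + z² = d_i² (stations at z=0).
Subtracting the PAS sphere from BDM and HAWA: z² cancels, leaving linear equations in x and y:
-7.0 x + 291.0 y = 15331.27
-118.6 x − 208.0 y = -18216.44
Solving: x ≈ 58.720, y ≈ 54.097 km (keep extra digits for the depth step; rounded: 58.7, 54.1).
Then from the PAS sphere: z² = 119.36² − (x − 132.6)² − (y + 22.8)² with x = 58.720, y = 54.097, so z ≈ 53.623 ≈ 53.6 km.
Check against KCC (with the unrounded solution): distance 158.45 ≈ 158.43 km. ✓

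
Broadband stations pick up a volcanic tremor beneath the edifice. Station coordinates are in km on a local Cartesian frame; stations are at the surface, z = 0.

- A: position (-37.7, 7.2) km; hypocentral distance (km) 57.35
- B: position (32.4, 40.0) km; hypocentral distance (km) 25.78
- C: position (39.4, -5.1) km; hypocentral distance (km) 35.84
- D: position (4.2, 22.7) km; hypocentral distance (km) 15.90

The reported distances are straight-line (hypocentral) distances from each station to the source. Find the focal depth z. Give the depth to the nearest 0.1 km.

Each station gives a sphere (x−x_i)² + (y−y_i)² + z² = d_i² (stations at z=0).
Subtracting the A sphere from B and C: z² cancels, leaving linear equations in x and y:
140.2 x + 65.6 y = 3801.04
154.2 x − 24.6 y = 2109.76
Solving: x ≈ 17.097, y ≈ 21.404 km (keep extra digits for the depth step; rounded: 17.1, 21.4).
Then from the A sphere: z² = 57.35² − (x + 37.7)² − (y − 7.2)² with x = 17.097, y = 21.404, so z ≈ 9.196 ≈ 9.2 km.

9.2 km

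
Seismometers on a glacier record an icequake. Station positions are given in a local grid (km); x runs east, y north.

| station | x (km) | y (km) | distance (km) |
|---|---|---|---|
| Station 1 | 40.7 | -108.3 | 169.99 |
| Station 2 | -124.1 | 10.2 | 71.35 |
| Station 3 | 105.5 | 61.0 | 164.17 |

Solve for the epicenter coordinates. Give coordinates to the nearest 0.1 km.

Circle about each station: (x − 40.7)² + (y + 108.3)² = 169.99²; (x + 124.1)² + (y − 10.2)² = 71.35²; (x − 105.5)² + (y − 61.0)² = 164.17².
Subtracting the Station 1 equation from the Station 2 and Station 3 equations removes the quadratic terms:
-329.6 x + 237.0 y = 25925.25
129.6 x + 338.6 y = 3410.68
Solving the 2×2 system: x ≈ -56.0, y ≈ 31.5 km.
Check against Station 1 (with the unrounded x, y): √((x − 40.7)²+(y + 108.3)²) = 169.99 ≈ 169.99 km. ✓

(-56.0, 31.5)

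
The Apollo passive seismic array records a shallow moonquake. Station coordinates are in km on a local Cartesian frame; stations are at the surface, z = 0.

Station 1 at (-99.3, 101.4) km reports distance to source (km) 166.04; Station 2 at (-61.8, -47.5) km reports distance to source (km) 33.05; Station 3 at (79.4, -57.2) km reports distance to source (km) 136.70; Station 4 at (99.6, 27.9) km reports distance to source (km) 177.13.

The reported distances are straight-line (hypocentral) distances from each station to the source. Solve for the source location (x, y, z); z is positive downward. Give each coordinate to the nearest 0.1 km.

Each station gives a sphere (x−x_i)² + (y−y_i)² + z² = d_i² (stations at z=0).
Subtracting the Station 1 sphere from Station 2 and Station 3: z² cancels, leaving linear equations in x and y:
75.0 x − 297.8 y = 12410.02
357.4 x − 317.2 y = -1683.86
Solving: x ≈ -53.699, y ≈ -55.196 km (keep extra digits for the depth step; rounded: -53.7, -55.2).
Then from the Station 1 sphere: z² = 166.04² − (x + 99.3)² − (y − 101.4)² with x = -53.699, y = -55.196, so z ≈ 31.105 ≈ 31.1 km.

x ≈ -53.7 km, y ≈ -55.2 km, depth ≈ 31.1 km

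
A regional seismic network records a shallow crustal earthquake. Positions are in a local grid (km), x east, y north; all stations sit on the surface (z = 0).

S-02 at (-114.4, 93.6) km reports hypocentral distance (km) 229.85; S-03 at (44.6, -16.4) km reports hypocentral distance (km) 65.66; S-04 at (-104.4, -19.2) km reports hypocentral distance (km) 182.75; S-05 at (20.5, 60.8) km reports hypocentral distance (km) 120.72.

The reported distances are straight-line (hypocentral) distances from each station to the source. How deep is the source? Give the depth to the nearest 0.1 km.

Each station gives a sphere (x−x_i)² + (y−y_i)² + z² = d_i² (stations at z=0).
Subtracting the S-02 sphere from S-03 and S-04: z² cancels, leaving linear equations in x and y:
318.0 x − 220.0 y = 28929.59
20.0 x − 225.6 y = 8853.14
Solving: x ≈ 67.995, y ≈ -33.215 km (keep extra digits for the depth step; rounded: 68.0, -33.2).
Then from the S-02 sphere: z² = 229.85² − (x + 114.4)² − (y − 93.6)² with x = 67.995, y = -33.215, so z ≈ 59.000 ≈ 59.0 km.
Check against S-05 (with the unrounded solution): distance 120.73 ≈ 120.72 km. ✓

z ≈ 59.0 km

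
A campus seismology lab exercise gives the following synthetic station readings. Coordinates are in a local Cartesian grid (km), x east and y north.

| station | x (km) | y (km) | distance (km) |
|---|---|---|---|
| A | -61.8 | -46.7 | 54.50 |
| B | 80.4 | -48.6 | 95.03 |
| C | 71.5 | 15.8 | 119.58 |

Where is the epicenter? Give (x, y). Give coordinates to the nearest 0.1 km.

Circle about each station: (x + 61.8)² + (y + 46.7)² = 54.50²; (x − 80.4)² + (y + 48.6)² = 95.03²; (x − 71.5)² + (y − 15.8)² = 119.58².
Subtracting pairs of circle equations eliminates x²+y² and gives linear equations (the radical axes):
284.4 x − 3.8 y = -3234.46
266.6 x + 125.0 y = -11967.37
Solving the 2×2 system: x ≈ -12.3, y ≈ -69.5 km.

(-12.3, -69.5)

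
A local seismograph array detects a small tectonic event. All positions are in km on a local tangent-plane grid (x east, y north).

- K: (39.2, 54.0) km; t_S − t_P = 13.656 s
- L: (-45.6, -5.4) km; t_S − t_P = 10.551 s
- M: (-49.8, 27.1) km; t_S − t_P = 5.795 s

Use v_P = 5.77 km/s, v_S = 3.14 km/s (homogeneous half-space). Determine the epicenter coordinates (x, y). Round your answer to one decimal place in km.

(-54.0, 66.8)

Distance from S−P lag: d = Δt · v_P v_S / (v_P − v_S) = Δt · (5.77·3.14)/(5.77−3.14) ≈ 6.8889·Δt.
So d_K = 94.07, d_L = 72.68, d_M = 39.92 km.
Circle about each station: (x − 39.2)² + (y − 54.0)² = 94.07²; (x + 45.6)² + (y + 5.4)² = 72.68²; (x + 49.8)² + (y − 27.1)² = 39.92².
Subtracting pairs of circle equations eliminates x²+y² and gives linear equations (the radical axes):
-169.6 x − 118.8 y = 1222.66
-178.0 x − 53.8 y = 6017.37
Solving the 2×2 system: x ≈ -54.0, y ≈ 66.8 km.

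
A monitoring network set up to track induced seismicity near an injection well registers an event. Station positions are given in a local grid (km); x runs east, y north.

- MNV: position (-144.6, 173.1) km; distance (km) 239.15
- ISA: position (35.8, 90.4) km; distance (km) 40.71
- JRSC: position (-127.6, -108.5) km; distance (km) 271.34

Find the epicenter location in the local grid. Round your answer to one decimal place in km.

(73.1, 74.1)

Circle about each station: (x + 144.6)² + (y − 173.1)² = 239.15²; (x − 35.8)² + (y − 90.4)² = 40.71²; (x + 127.6)² + (y + 108.5)² = 271.34².
Subtracting pairs of circle equations eliminates x²+y² and gives linear equations (the radical axes):
360.8 x − 165.4 y = 14116.45
34.0 x − 563.2 y = -39251.43
Solving the 2×2 system: x ≈ 73.1, y ≈ 74.1 km.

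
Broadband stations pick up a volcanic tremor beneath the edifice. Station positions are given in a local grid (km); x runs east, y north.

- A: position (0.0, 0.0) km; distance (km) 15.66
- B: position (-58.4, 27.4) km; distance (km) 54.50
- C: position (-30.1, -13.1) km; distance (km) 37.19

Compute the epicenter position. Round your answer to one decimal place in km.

Circle about each station: x² + y² = 15.66²; (x + 58.4)² + (y − 27.4)² = 54.50²; (x + 30.1)² + (y + 13.1)² = 37.19².
Subtracting pairs of circle equations eliminates x²+y² and gives linear equations (the radical axes):
-116.8 x + 54.8 y = 1436.31
-60.2 x − 26.2 y = -60.24
Solving the 2×2 system: x ≈ -5.4, y ≈ 14.7 km.

x ≈ -5.4 km, y ≈ 14.7 km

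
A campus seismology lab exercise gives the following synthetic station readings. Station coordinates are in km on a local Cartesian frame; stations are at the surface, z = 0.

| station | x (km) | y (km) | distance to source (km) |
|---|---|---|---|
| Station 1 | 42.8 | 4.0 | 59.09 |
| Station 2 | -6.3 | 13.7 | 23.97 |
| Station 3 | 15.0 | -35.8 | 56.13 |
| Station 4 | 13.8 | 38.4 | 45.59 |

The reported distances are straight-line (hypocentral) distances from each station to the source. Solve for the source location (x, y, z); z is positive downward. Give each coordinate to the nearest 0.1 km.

x ≈ -11.6 km, y ≈ 8.1 km, depth ≈ 22.7 km

Each station gives a sphere (x−x_i)² + (y−y_i)² + z² = d_i² (stations at z=0).
Subtracting the Station 1 sphere from Station 2 and Station 3: z² cancels, leaving linear equations in x and y:
-98.2 x + 19.4 y = 1296.61
-55.6 x − 79.6 y = -0.15
Solving: x ≈ -11.602, y ≈ 8.106 km (keep extra digits for the depth step; rounded: -11.6, 8.1).
Then from the Station 1 sphere: z² = 59.09² − (x − 42.8)² − (y − 4.0)² with x = -11.602, y = 8.106, so z ≈ 22.698 ≈ 22.7 km.
Check against Station 4 (with the unrounded solution): distance 45.59 ≈ 45.59 km. ✓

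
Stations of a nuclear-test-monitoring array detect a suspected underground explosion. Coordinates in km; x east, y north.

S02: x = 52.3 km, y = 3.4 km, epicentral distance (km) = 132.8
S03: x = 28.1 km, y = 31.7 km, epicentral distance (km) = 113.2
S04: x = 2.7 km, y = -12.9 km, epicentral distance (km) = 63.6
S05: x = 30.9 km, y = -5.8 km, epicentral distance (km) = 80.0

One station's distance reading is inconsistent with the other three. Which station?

S02

Solve using three stations at a time. Using S03, S04, S05 (subtract circle equations pairwise → linear system) gives (x, y) ≈ (-8.3, -75.4).
Distances from that point to each station vs reported:
  S02: calculated 99.4 vs reported 132.8 → residual 33.4 km
  S03: calculated 113.1 vs reported 113.2 → residual 0.1 km
  S04: calculated 63.5 vs reported 63.6 → residual 0.1 km
  S05: calculated 79.9 vs reported 80.0 → residual 0.1 km
S03, S04, S05 are mutually consistent (residuals ≈ 0); S02 is off by 33.4 km.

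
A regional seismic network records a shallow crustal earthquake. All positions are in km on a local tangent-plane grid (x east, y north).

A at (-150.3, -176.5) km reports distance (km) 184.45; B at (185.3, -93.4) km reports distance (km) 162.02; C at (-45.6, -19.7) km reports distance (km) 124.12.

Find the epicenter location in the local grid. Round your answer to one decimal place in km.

(25.7, -121.3)

Circle about each station: (x + 150.3)² + (y + 176.5)² = 184.45²; (x − 185.3)² + (y + 93.4)² = 162.02²; (x + 45.6)² + (y + 19.7)² = 124.12².
Subtracting pairs of circle equations eliminates x²+y² and gives linear equations (the radical axes):
671.2 x + 166.2 y = -2911.37
209.4 x + 313.6 y = -32658.86
Solving the 2×2 system: x ≈ 25.7, y ≈ -121.3 km.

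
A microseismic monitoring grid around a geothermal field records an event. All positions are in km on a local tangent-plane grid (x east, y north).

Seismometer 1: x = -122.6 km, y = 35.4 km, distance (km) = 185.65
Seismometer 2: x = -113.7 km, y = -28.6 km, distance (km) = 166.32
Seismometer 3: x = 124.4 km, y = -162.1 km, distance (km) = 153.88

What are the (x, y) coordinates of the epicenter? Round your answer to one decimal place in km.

Circle about each station: (x + 122.6)² + (y − 35.4)² = 185.65²; (x + 113.7)² + (y + 28.6)² = 166.32²; (x − 124.4)² + (y + 162.1)² = 153.88².
Subtracting the Seismometer 1 equation from the Seismometer 2 and Seismometer 3 equations removes the quadratic terms:
17.8 x − 128.0 y = 4265.31
494.0 x − 395.0 y = 36254.72
Solving the 2×2 system: x ≈ 52.6, y ≈ -26.0 km.

52.6 km east, -26.0 km north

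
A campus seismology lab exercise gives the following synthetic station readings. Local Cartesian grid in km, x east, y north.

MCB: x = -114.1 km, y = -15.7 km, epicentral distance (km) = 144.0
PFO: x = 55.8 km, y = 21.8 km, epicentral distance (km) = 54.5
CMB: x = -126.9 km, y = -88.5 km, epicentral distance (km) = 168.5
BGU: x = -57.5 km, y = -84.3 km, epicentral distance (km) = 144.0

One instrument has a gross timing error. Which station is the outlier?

BGU

Solve using three stations at a time. Using MCB, PFO, CMB (subtract circle equations pairwise → linear system) gives (x, y) ≈ (29.5, -25.9).
Distances from that point to each station vs reported:
  MCB: calculated 144.0 vs reported 144.0 → residual 0.0 km
  PFO: calculated 54.5 vs reported 54.5 → residual 0.0 km
  CMB: calculated 168.5 vs reported 168.5 → residual 0.0 km
  BGU: calculated 104.8 vs reported 144.0 → residual 39.2 km
MCB, PFO, CMB are mutually consistent (residuals ≈ 0); BGU is off by 39.2 km.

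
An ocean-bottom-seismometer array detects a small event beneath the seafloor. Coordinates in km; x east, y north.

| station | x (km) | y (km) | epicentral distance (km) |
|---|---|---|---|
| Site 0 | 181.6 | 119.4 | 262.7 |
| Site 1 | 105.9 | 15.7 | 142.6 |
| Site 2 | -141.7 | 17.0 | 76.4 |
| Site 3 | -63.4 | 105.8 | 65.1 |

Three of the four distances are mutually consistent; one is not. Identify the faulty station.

Solve using three stations at a time. Using Site 0, Site 2, Site 3 (subtract circle equations pairwise → linear system) gives (x, y) ≈ (-69.1, 40.9).
Distances from that point to each station vs reported:
  Site 0: calculated 262.7 vs reported 262.7 → residual 0.0 km
  Site 1: calculated 176.8 vs reported 142.6 → residual 34.2 km
  Site 2: calculated 76.4 vs reported 76.4 → residual 0.0 km
  Site 3: calculated 65.1 vs reported 65.1 → residual 0.0 km
Site 0, Site 2, Site 3 are mutually consistent (residuals ≈ 0); Site 1 is off by 34.2 km.

Site 1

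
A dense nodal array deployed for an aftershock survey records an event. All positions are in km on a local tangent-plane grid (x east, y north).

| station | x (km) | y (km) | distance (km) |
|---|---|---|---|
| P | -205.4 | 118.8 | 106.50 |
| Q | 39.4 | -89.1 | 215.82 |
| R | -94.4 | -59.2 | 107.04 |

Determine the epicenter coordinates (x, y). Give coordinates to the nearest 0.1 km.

Circle about each station: (x + 205.4)² + (y − 118.8)² = 106.50²; (x − 39.4)² + (y + 89.1)² = 215.82²; (x + 94.4)² + (y + 59.2)² = 107.04².
Subtracting the P equation from the Q and R equations removes the quadratic terms:
489.6 x − 415.8 y = -82047.45
222.0 x − 356.0 y = -44001.91
Solving the 2×2 system: x ≈ -133.1, y ≈ 40.6 km.

(-133.1, 40.6)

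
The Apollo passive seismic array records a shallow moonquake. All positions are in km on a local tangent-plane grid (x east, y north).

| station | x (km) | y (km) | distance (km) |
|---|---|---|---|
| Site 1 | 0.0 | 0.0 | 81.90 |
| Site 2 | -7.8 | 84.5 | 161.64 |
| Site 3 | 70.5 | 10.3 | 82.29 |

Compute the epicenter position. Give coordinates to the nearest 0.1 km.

45.5 km east, -68.1 km north

Circle about each station: x² + y² = 81.90²; (x + 7.8)² + (y − 84.5)² = 161.64²; (x − 70.5)² + (y − 10.3)² = 82.29².
Subtracting the Site 1 equation from the Site 2 and Site 3 equations removes the quadratic terms:
-15.6 x + 169.0 y = -12218.79
141.0 x + 20.6 y = 5012.31
Solving the 2×2 system: x ≈ 45.5, y ≈ -68.1 km.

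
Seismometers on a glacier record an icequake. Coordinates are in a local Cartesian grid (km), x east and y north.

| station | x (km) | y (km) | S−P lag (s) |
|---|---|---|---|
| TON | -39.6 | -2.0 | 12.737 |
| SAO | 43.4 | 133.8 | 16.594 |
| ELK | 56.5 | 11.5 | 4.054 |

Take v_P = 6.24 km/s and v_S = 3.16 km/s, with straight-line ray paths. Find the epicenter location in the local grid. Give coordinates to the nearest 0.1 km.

Distance from S−P lag: d = Δt · v_P v_S / (v_P − v_S) = Δt · (6.24·3.16)/(6.24−3.16) ≈ 6.4021·Δt.
So d_TON = 81.54, d_SAO = 106.24, d_ELK = 25.95 km.
Circle about each station: (x + 39.6)² + (y + 2.0)² = 81.54²; (x − 43.4)² + (y − 133.8)² = 106.24²; (x − 56.5)² + (y − 11.5)² = 25.95².
Subtracting the TON equation from the SAO and ELK equations removes the quadratic terms:
166.0 x + 271.6 y = 13575.67
192.2 x + 27.0 y = 7727.71
Solving the 2×2 system: x ≈ 36.3, y ≈ 27.8 km.

36.3 km east, 27.8 km north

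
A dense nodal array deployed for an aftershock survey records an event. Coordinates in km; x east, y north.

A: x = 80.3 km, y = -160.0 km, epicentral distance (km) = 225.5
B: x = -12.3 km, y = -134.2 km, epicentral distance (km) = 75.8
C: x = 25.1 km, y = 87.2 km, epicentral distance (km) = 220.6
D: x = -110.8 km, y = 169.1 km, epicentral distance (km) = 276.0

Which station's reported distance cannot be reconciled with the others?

A

Solve using three stations at a time. Using B, C, D (subtract circle equations pairwise → linear system) gives (x, y) ≈ (-82.4, -105.4).
Distances from that point to each station vs reported:
  A: calculated 171.6 vs reported 225.5 → residual 53.9 km
  B: calculated 75.8 vs reported 75.8 → residual 0.0 km
  C: calculated 220.6 vs reported 220.6 → residual 0.0 km
  D: calculated 276.0 vs reported 276.0 → residual 0.0 km
B, C, D are mutually consistent (residuals ≈ 0); A is off by 53.9 km.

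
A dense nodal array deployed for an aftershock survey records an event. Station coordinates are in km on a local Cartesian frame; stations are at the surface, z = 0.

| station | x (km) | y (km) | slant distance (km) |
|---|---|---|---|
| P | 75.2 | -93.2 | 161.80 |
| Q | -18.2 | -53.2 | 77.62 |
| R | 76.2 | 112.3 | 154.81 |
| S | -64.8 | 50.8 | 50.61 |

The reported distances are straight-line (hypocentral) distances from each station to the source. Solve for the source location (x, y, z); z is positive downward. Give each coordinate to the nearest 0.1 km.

(-41.4, 15.5, 27.7)

Each station gives a sphere (x−x_i)² + (y−y_i)² + z² = d_i² (stations at z=0).
Subtracting the P sphere from Q and R: z² cancels, leaving linear equations in x and y:
-186.8 x + 80.0 y = 8974.58
2.0 x + 411.0 y = 6289.55
Solving: x ≈ -41.404, y ≈ 15.505 km (keep extra digits for the depth step; rounded: -41.4, 15.5).
Then from the P sphere: z² = 161.80² − (x − 75.2)² − (y + 93.2)² with x = -41.404, y = 15.505, so z ≈ 27.676 ≈ 27.7 km.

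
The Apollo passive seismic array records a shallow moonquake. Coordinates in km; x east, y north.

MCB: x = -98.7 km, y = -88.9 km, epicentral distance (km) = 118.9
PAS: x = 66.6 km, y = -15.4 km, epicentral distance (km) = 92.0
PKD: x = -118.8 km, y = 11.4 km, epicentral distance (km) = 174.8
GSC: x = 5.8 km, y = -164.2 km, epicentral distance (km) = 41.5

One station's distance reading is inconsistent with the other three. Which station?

Solve using three stations at a time. Using MCB, PAS, PKD (subtract circle equations pairwise → linear system) gives (x, y) ≈ (20.1, -94.8).
Distances from that point to each station vs reported:
  MCB: calculated 118.9 vs reported 118.9 → residual 0.0 km
  PAS: calculated 92.0 vs reported 92.0 → residual 0.0 km
  PKD: calculated 174.8 vs reported 174.8 → residual 0.0 km
  GSC: calculated 70.9 vs reported 41.5 → residual 29.4 km
MCB, PAS, PKD are mutually consistent (residuals ≈ 0); GSC is off by 29.4 km.

GSC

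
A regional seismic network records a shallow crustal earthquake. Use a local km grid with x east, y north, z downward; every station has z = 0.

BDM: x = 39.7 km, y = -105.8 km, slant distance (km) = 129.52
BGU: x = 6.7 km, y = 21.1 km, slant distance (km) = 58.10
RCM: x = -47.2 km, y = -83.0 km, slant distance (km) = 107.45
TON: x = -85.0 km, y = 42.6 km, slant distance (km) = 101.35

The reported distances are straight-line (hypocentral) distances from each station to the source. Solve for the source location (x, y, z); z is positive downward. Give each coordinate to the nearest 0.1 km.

Each station gives a sphere (x−x_i)² + (y−y_i)² + z² = d_i² (stations at z=0).
Subtracting the BDM sphere from BGU and RCM: z² cancels, leaving linear equations in x and y:
-66.0 x + 253.8 y = 1120.19
-173.8 x + 45.6 y = 1577.04
Solving: x ≈ -8.495, y ≈ 2.204 km (keep extra digits for the depth step; rounded: -8.5, 2.2).
Then from the BDM sphere: z² = 129.52² − (x − 39.7)² − (y + 105.8)² with x = -8.495, y = 2.204, so z ≈ 52.800 ≈ 52.8 km.

(-8.5, 2.2, 52.8)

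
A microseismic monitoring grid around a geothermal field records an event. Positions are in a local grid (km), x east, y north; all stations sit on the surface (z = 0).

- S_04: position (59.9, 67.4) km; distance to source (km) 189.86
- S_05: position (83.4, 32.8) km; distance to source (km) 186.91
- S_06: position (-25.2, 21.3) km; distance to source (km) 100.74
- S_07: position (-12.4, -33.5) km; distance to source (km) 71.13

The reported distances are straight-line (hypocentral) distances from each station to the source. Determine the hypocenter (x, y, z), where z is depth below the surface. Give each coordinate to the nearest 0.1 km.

Each station gives a sphere (x−x_i)² + (y−y_i)² + z² = d_i² (stations at z=0).
Subtracting the S_04 sphere from S_05 and S_06: z² cancels, leaving linear equations in x and y:
47.0 x − 69.2 y = 1012.10
-170.2 x − 92.2 y = 18856.23
Solving: x ≈ -75.198, y ≈ -65.700 km (keep extra digits for the depth step; rounded: -75.2, -65.7).
Then from the S_04 sphere: z² = 189.86² − (x − 59.9)² − (y − 67.4)² with x = -75.198, y = -65.700, so z ≈ 8.930 ≈ 8.9 km.

x ≈ -75.2 km, y ≈ -65.7 km, depth ≈ 8.9 km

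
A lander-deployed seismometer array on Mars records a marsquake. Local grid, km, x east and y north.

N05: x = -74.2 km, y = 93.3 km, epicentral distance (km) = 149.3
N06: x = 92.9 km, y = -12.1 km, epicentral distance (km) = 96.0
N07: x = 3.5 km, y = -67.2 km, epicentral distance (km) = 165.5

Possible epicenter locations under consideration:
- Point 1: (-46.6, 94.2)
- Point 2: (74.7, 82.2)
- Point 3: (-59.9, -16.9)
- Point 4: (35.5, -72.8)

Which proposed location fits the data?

For each candidate, compare |candidate − station| to the reported distance:
Point 1: residuals N05 121.7, N06 79.4, N07 3.5 → max 121.7 km
Point 2: residuals N05 0.0, N06 0.0, N07 0.0 → max 0.0 km
Point 3: residuals N05 38.2, N06 56.9, N07 84.6 → max 84.6 km
Point 4: residuals N05 49.8, N06 12.5, N07 133.0 → max 133.0 km
Only Point 2 has all residuals ≈ 0.

Point 2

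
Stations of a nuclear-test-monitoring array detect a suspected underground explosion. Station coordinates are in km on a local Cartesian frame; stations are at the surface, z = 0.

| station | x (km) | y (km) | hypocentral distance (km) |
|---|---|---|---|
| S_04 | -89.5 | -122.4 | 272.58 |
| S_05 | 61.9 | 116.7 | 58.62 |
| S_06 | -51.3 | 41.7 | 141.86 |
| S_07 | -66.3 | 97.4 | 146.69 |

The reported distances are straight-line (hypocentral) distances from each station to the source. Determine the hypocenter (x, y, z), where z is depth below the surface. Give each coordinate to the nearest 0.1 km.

Each station gives a sphere (x−x_i)² + (y−y_i)² + z² = d_i² (stations at z=0).
Subtracting the S_04 sphere from S_05 and S_06: z² cancels, leaving linear equations in x and y:
302.8 x + 478.2 y = 65322.04
76.4 x + 328.2 y = 35554.17
Solving: x ≈ 70.598, y ≈ 91.897 km (keep extra digits for the depth step; rounded: 70.6, 91.9).
Then from the S_04 sphere: z² = 272.58² − (x + 89.5)² − (y + 122.4)² with x = 70.598, y = 91.897, so z ≈ 52.395 ≈ 52.4 km.

x ≈ 70.6 km, y ≈ 91.9 km, depth ≈ 52.4 km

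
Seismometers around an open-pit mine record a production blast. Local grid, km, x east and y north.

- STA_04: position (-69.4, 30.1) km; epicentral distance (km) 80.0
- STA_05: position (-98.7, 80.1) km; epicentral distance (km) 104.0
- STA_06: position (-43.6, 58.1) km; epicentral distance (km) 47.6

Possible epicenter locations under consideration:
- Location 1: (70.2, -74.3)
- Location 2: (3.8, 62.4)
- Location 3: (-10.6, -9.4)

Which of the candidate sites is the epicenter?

Location 2

For each candidate, compare |candidate − station| to the reported distance:
Location 1: residuals STA_04 94.3, STA_05 124.8, STA_06 127.0 → max 127.0 km
Location 2: residuals STA_04 0.0, STA_05 0.0, STA_06 0.0 → max 0.0 km
Location 3: residuals STA_04 9.2, STA_05 21.6, STA_06 27.5 → max 27.5 km
Only Location 2 has all residuals ≈ 0.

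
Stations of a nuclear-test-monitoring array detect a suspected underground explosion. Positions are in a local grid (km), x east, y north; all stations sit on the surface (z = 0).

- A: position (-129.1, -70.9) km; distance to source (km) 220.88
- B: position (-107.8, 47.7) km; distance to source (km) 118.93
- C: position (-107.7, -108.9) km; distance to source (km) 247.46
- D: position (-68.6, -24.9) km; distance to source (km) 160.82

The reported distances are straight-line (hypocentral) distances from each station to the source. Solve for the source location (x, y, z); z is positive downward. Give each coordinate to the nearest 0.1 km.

Each station gives a sphere (x−x_i)² + (y−y_i)² + z² = d_i² (stations at z=0).
Subtracting the A sphere from B and C: z² cancels, leaving linear equations in x and y:
42.6 x + 237.2 y = 26846.14
42.8 x − 76.0 y = -10683.60
Solving: x ≈ -36.882, y ≈ 119.803 km (keep extra digits for the depth step; rounded: -36.9, 119.8).
Then from the A sphere: z² = 220.88² − (x + 129.1)² − (y + 70.9)² with x = -36.882, y = 119.803, so z ≈ 62.579 ≈ 62.6 km.

(-36.9, 119.8, 62.6)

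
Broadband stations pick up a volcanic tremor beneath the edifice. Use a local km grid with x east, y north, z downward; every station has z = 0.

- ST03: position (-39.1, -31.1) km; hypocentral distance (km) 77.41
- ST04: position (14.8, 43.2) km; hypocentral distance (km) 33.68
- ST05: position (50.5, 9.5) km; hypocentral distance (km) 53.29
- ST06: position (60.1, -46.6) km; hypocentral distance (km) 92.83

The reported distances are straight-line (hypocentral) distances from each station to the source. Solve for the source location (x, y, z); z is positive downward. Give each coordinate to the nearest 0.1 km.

x ≈ 7.2 km, y ≈ 24.7 km, depth ≈ 27.1 km

Each station gives a sphere (x−x_i)² + (y−y_i)² + z² = d_i² (stations at z=0).
Subtracting the ST03 sphere from ST04 and ST05: z² cancels, leaving linear equations in x and y:
107.8 x + 148.6 y = 4447.23
179.2 x + 81.2 y = 3296.96
Solving: x ≈ 7.206, y ≈ 24.700 km (keep extra digits for the depth step; rounded: 7.2, 24.7).
Then from the ST03 sphere: z² = 77.41² − (x + 39.1)² − (y + 31.1)² with x = 7.206, y = 24.700, so z ≈ 27.100 ≈ 27.1 km.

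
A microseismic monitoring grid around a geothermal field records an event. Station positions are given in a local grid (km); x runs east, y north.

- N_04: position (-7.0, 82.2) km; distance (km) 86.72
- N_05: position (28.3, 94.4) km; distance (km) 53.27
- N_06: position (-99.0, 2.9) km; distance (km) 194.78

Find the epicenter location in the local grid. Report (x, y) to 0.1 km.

(79.7, 80.4)

Circle about each station: (x + 7.0)² + (y − 82.2)² = 86.72²; (x − 28.3)² + (y − 94.4)² = 53.27²; (x + 99.0)² + (y − 2.9)² = 194.78².
Subtracting pairs of circle equations eliminates x²+y² and gives linear equations (the radical axes):
70.6 x + 24.4 y = 7589.08
-184.0 x − 158.6 y = -27415.32
Solving the 2×2 system: x ≈ 79.7, y ≈ 80.4 km.
Check against N_04 (with the unrounded x, y): √((x + 7.0)²+(y − 82.2)²) = 86.73 ≈ 86.72 km. ✓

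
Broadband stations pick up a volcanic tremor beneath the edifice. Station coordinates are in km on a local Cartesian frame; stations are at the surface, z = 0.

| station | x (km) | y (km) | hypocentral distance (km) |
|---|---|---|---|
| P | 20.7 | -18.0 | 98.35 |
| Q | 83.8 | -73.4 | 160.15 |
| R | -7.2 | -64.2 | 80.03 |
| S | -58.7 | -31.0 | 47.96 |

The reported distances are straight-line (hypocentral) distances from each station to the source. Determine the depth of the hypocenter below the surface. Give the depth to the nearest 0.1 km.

47.6 km

Each station gives a sphere (x−x_i)² + (y−y_i)² + z² = d_i² (stations at z=0).
Subtracting the P sphere from Q and R: z² cancels, leaving linear equations in x and y:
126.2 x − 110.8 y = -4317.79
-55.8 x − 92.4 y = 6688.91
Solving: x ≈ -63.894, y ≈ -33.805 km (keep extra digits for the depth step; rounded: -63.9, -33.8).
Then from the P sphere: z² = 98.35² − (x − 20.7)² − (y + 18.0)² with x = -63.894, y = -33.805, so z ≈ 47.611 ≈ 47.6 km.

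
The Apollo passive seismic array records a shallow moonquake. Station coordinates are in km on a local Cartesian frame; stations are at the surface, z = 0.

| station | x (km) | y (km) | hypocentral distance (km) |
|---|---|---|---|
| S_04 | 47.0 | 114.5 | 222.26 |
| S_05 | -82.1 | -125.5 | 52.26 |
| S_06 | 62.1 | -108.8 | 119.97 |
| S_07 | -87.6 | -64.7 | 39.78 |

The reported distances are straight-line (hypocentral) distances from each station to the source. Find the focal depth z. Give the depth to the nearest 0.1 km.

Each station gives a sphere (x−x_i)² + (y−y_i)² + z² = d_i² (stations at z=0).
Subtracting the S_04 sphere from S_05 and S_06: z² cancels, leaving linear equations in x and y:
-258.2 x − 480.0 y = 53839.81
30.2 x − 446.6 y = 35381.31
Solving: x ≈ -54.402, y ≈ -82.902 km (keep extra digits for the depth step; rounded: -54.4, -82.9).
Then from the S_04 sphere: z² = 222.26² − (x − 47.0)² − (y − 114.5)² with x = -54.402, y = -82.902, so z ≈ 12.231 ≈ 12.2 km.

depth ≈ 12.2 km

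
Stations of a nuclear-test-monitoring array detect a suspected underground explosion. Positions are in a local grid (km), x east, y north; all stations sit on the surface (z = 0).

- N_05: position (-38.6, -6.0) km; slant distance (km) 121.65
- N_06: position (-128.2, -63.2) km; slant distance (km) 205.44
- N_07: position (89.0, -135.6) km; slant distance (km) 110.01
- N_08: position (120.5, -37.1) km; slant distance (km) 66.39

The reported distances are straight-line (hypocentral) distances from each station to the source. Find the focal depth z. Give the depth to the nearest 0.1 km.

depth ≈ 43.9 km

Each station gives a sphere (x−x_i)² + (y−y_i)² + z² = d_i² (stations at z=0).
Subtracting the N_05 sphere from N_06 and N_07: z² cancels, leaving linear equations in x and y:
-179.2 x − 114.4 y = -8503.35
255.2 x − 259.2 y = 27478.92
Solving: x ≈ 70.696, y ≈ -36.410 km (keep extra digits for the depth step; rounded: 70.7, -36.4).
Then from the N_05 sphere: z² = 121.65² − (x + 38.6)² − (y + 6.0)² with x = 70.696, y = -36.410, so z ≈ 43.913 ≈ 43.9 km.
Check against N_08 (with the unrounded solution): distance 66.40 ≈ 66.39 km. ✓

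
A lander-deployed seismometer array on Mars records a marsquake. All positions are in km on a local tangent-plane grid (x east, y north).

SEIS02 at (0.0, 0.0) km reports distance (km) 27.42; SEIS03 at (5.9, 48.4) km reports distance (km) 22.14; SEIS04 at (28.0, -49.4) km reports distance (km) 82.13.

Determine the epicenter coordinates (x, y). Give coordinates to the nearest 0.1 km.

Circle about each station: x² + y² = 27.42²; (x − 5.9)² + (y − 48.4)² = 22.14²; (x − 28.0)² + (y + 49.4)² = 82.13².
Subtracting the SEIS02 equation from the SEIS03 and SEIS04 equations removes the quadratic terms:
11.8 x + 96.8 y = 2639.05
56.0 x − 98.8 y = -2769.12
Solving the 2×2 system: x ≈ -1.1, y ≈ 27.4 km.

-1.1 km east, 27.4 km north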